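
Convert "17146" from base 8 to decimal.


Input: "17146" in base 8
Positional expansion:
  Digit '1' (value 1) x 8^4 = 4096
  Digit '7' (value 7) x 8^3 = 3584
  Digit '1' (value 1) x 8^2 = 64
  Digit '4' (value 4) x 8^1 = 32
  Digit '6' (value 6) x 8^0 = 6
Sum = 7782

7782


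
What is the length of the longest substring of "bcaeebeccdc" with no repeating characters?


Input: "bcaeebeccdc"
Sliding window (track last position of each char):
  Position 0 ('b'): window [0,0] length 1 -- new best
  Position 1 ('c'): window [0,1] length 2 -- new best
  Position 2 ('a'): window [0,2] length 3 -- new best
  Position 3 ('e'): window [0,3] length 4 -- new best
  Position 4 ('e'): repeat (last at 3), move window start to 4
  Position 4 ('e'): window [4,4] length 1
  Position 5 ('b'): window [4,5] length 2
  Position 6 ('e'): repeat (last at 4), move window start to 5
  Position 6 ('e'): window [5,6] length 2
  Position 7 ('c'): window [5,7] length 3
  Position 8 ('c'): repeat (last at 7), move window start to 8
  Position 8 ('c'): window [8,8] length 1
  Position 9 ('d'): window [8,9] length 2
  Position 10 ('c'): repeat (last at 8), move window start to 9
  Position 10 ('c'): window [9,10] length 2
Longest substring with no repeats: "bcae" with length 4

4


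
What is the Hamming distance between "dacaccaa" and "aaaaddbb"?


Comparing "dacaccaa" and "aaaaddbb" position by position:
  Position 0: 'd' vs 'a' => differ
  Position 1: 'a' vs 'a' => same
  Position 2: 'c' vs 'a' => differ
  Position 3: 'a' vs 'a' => same
  Position 4: 'c' vs 'd' => differ
  Position 5: 'c' vs 'd' => differ
  Position 6: 'a' vs 'b' => differ
  Position 7: 'a' vs 'b' => differ
Total differences (Hamming distance): 6

6


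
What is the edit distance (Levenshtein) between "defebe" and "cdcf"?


Computing edit distance: "defebe" -> "cdcf"
DP table:
           c    d    c    f
      0    1    2    3    4
  d   1    1    1    2    3
  e   2    2    2    2    3
  f   3    3    3    3    2
  e   4    4    4    4    3
  b   5    5    5    5    4
  e   6    6    6    6    5
Edit distance = dp[6][4] = 5

5


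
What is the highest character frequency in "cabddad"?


Input: cabddad
Character counts:
  'a': 2
  'b': 1
  'c': 1
  'd': 3
Maximum frequency: 3

3


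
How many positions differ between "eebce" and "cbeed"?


Comparing "eebce" and "cbeed" position by position:
  Position 0: 'e' vs 'c' => DIFFER
  Position 1: 'e' vs 'b' => DIFFER
  Position 2: 'b' vs 'e' => DIFFER
  Position 3: 'c' vs 'e' => DIFFER
  Position 4: 'e' vs 'd' => DIFFER
Positions that differ: 5

5


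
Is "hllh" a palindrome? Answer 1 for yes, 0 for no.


Input: hllh
Reversed: hllh
  Compare pos 0 ('h') with pos 3 ('h'): match
  Compare pos 1 ('l') with pos 2 ('l'): match
Result: palindrome

1


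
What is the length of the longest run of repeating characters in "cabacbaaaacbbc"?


Input: "cabacbaaaacbbc"
Scanning for longest run:
  Position 1 ('a'): new char, reset run to 1
  Position 2 ('b'): new char, reset run to 1
  Position 3 ('a'): new char, reset run to 1
  Position 4 ('c'): new char, reset run to 1
  Position 5 ('b'): new char, reset run to 1
  Position 6 ('a'): new char, reset run to 1
  Position 7 ('a'): continues run of 'a', length=2
  Position 8 ('a'): continues run of 'a', length=3
  Position 9 ('a'): continues run of 'a', length=4
  Position 10 ('c'): new char, reset run to 1
  Position 11 ('b'): new char, reset run to 1
  Position 12 ('b'): continues run of 'b', length=2
  Position 13 ('c'): new char, reset run to 1
Longest run: 'a' with length 4

4


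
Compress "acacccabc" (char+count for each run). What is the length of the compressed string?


Input: acacccabc
Runs:
  'a' x 1 => "a1"
  'c' x 1 => "c1"
  'a' x 1 => "a1"
  'c' x 3 => "c3"
  'a' x 1 => "a1"
  'b' x 1 => "b1"
  'c' x 1 => "c1"
Compressed: "a1c1a1c3a1b1c1"
Compressed length: 14

14


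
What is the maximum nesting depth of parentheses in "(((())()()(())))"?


Input: "(((())()()(())))"
Tracking depth:
  Position 0 '(': depth becomes 1
  Position 1 '(': depth becomes 2
  Position 2 '(': depth becomes 3
  Position 3 '(': depth becomes 4
  Position 4 ')': depth becomes 3
  Position 5 ')': depth becomes 2
  Position 6 '(': depth becomes 3
  Position 7 ')': depth becomes 2
  Position 8 '(': depth becomes 3
  Position 9 ')': depth becomes 2
  Position 10 '(': depth becomes 3
  Position 11 '(': depth becomes 4
  Position 12 ')': depth becomes 3
  Position 13 ')': depth becomes 2
  Position 14 ')': depth becomes 1
  Position 15 ')': depth becomes 0
Maximum depth reached: 4

4


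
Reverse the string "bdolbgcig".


Input: bdolbgcig
Reading characters right to left:
  Position 8: 'g'
  Position 7: 'i'
  Position 6: 'c'
  Position 5: 'g'
  Position 4: 'b'
  Position 3: 'l'
  Position 2: 'o'
  Position 1: 'd'
  Position 0: 'b'
Reversed: gicgblodb

gicgblodb


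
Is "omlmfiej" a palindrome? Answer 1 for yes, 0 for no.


Input: omlmfiej
Reversed: jeifmlmo
  Compare pos 0 ('o') with pos 7 ('j'): MISMATCH
  Compare pos 1 ('m') with pos 6 ('e'): MISMATCH
  Compare pos 2 ('l') with pos 5 ('i'): MISMATCH
  Compare pos 3 ('m') with pos 4 ('f'): MISMATCH
Result: not a palindrome

0


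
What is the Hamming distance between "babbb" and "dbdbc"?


Comparing "babbb" and "dbdbc" position by position:
  Position 0: 'b' vs 'd' => differ
  Position 1: 'a' vs 'b' => differ
  Position 2: 'b' vs 'd' => differ
  Position 3: 'b' vs 'b' => same
  Position 4: 'b' vs 'c' => differ
Total differences (Hamming distance): 4

4


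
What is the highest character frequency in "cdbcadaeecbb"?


Input: cdbcadaeecbb
Character counts:
  'a': 2
  'b': 3
  'c': 3
  'd': 2
  'e': 2
Maximum frequency: 3

3


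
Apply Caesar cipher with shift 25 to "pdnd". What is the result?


Caesar cipher: shift "pdnd" by 25
  'p' (pos 15) + 25 = pos 14 = 'o'
  'd' (pos 3) + 25 = pos 2 = 'c'
  'n' (pos 13) + 25 = pos 12 = 'm'
  'd' (pos 3) + 25 = pos 2 = 'c'
Result: ocmc

ocmc


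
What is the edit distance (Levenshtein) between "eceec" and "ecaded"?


Computing edit distance: "eceec" -> "ecaded"
DP table:
           e    c    a    d    e    d
      0    1    2    3    4    5    6
  e   1    0    1    2    3    4    5
  c   2    1    0    1    2    3    4
  e   3    2    1    1    2    2    3
  e   4    3    2    2    2    2    3
  c   5    4    3    3    3    3    3
Edit distance = dp[5][6] = 3

3


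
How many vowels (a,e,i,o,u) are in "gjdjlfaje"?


Input: gjdjlfaje
Checking each character:
  'g' at position 0: consonant
  'j' at position 1: consonant
  'd' at position 2: consonant
  'j' at position 3: consonant
  'l' at position 4: consonant
  'f' at position 5: consonant
  'a' at position 6: vowel (running total: 1)
  'j' at position 7: consonant
  'e' at position 8: vowel (running total: 2)
Total vowels: 2

2


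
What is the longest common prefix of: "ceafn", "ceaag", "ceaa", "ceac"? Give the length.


Words: ceafn, ceaag, ceaa, ceac
  Position 0: all 'c' => match
  Position 1: all 'e' => match
  Position 2: all 'a' => match
  Position 3: ('f', 'a', 'a', 'c') => mismatch, stop
LCP = "cea" (length 3)

3


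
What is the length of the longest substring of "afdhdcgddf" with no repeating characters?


Input: "afdhdcgddf"
Sliding window (track last position of each char):
  Position 0 ('a'): window [0,0] length 1 -- new best
  Position 1 ('f'): window [0,1] length 2 -- new best
  Position 2 ('d'): window [0,2] length 3 -- new best
  Position 3 ('h'): window [0,3] length 4 -- new best
  Position 4 ('d'): repeat (last at 2), move window start to 3
  Position 4 ('d'): window [3,4] length 2
  Position 5 ('c'): window [3,5] length 3
  Position 6 ('g'): window [3,6] length 4
  Position 7 ('d'): repeat (last at 4), move window start to 5
  Position 7 ('d'): window [5,7] length 3
  Position 8 ('d'): repeat (last at 7), move window start to 8
  Position 8 ('d'): window [8,8] length 1
  Position 9 ('f'): window [8,9] length 2
Longest substring with no repeats: "afdh" with length 4

4


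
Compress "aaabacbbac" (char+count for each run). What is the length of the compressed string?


Input: aaabacbbac
Runs:
  'a' x 3 => "a3"
  'b' x 1 => "b1"
  'a' x 1 => "a1"
  'c' x 1 => "c1"
  'b' x 2 => "b2"
  'a' x 1 => "a1"
  'c' x 1 => "c1"
Compressed: "a3b1a1c1b2a1c1"
Compressed length: 14

14


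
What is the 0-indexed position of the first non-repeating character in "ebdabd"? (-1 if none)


Input: ebdabd
Character frequencies:
  'a': 1
  'b': 2
  'd': 2
  'e': 1
Scanning left to right for freq == 1:
  Position 0 ('e'): unique! => answer = 0

0


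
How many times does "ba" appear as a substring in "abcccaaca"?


Searching for "ba" in "abcccaaca"
Scanning each position:
  Position 0: "ab" => no
  Position 1: "bc" => no
  Position 2: "cc" => no
  Position 3: "cc" => no
  Position 4: "ca" => no
  Position 5: "aa" => no
  Position 6: "ac" => no
  Position 7: "ca" => no
Total occurrences: 0

0


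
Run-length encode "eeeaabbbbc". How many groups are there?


Input: eeeaabbbbc
Scanning for consecutive runs:
  Group 1: 'e' x 3 (positions 0-2)
  Group 2: 'a' x 2 (positions 3-4)
  Group 3: 'b' x 4 (positions 5-8)
  Group 4: 'c' x 1 (positions 9-9)
Total groups: 4

4


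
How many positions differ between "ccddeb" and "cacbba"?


Comparing "ccddeb" and "cacbba" position by position:
  Position 0: 'c' vs 'c' => same
  Position 1: 'c' vs 'a' => DIFFER
  Position 2: 'd' vs 'c' => DIFFER
  Position 3: 'd' vs 'b' => DIFFER
  Position 4: 'e' vs 'b' => DIFFER
  Position 5: 'b' vs 'a' => DIFFER
Positions that differ: 5

5


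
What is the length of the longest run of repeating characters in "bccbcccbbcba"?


Input: "bccbcccbbcba"
Scanning for longest run:
  Position 1 ('c'): new char, reset run to 1
  Position 2 ('c'): continues run of 'c', length=2
  Position 3 ('b'): new char, reset run to 1
  Position 4 ('c'): new char, reset run to 1
  Position 5 ('c'): continues run of 'c', length=2
  Position 6 ('c'): continues run of 'c', length=3
  Position 7 ('b'): new char, reset run to 1
  Position 8 ('b'): continues run of 'b', length=2
  Position 9 ('c'): new char, reset run to 1
  Position 10 ('b'): new char, reset run to 1
  Position 11 ('a'): new char, reset run to 1
Longest run: 'c' with length 3

3


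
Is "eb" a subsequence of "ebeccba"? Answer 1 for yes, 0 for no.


Check if "eb" is a subsequence of "ebeccba"
Greedy scan:
  Position 0 ('e'): matches sub[0] = 'e'
  Position 1 ('b'): matches sub[1] = 'b'
  Position 2 ('e'): no match needed
  Position 3 ('c'): no match needed
  Position 4 ('c'): no match needed
  Position 5 ('b'): no match needed
  Position 6 ('a'): no match needed
All 2 characters matched => is a subsequence

1


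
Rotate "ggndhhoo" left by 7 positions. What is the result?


Input: "ggndhhoo", rotate left by 7
First 7 characters: "ggndhho"
Remaining characters: "o"
Concatenate remaining + first: "o" + "ggndhho" = "oggndhho"

oggndhho


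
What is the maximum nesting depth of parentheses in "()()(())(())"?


Input: "()()(())(())"
Tracking depth:
  Position 0 '(': depth becomes 1
  Position 1 ')': depth becomes 0
  Position 2 '(': depth becomes 1
  Position 3 ')': depth becomes 0
  Position 4 '(': depth becomes 1
  Position 5 '(': depth becomes 2
  Position 6 ')': depth becomes 1
  Position 7 ')': depth becomes 0
  Position 8 '(': depth becomes 1
  Position 9 '(': depth becomes 2
  Position 10 ')': depth becomes 1
  Position 11 ')': depth becomes 0
Maximum depth reached: 2

2


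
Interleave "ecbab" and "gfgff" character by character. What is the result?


Interleaving "ecbab" and "gfgff":
  Position 0: 'e' from first, 'g' from second => "eg"
  Position 1: 'c' from first, 'f' from second => "cf"
  Position 2: 'b' from first, 'g' from second => "bg"
  Position 3: 'a' from first, 'f' from second => "af"
  Position 4: 'b' from first, 'f' from second => "bf"
Result: egcfbgafbf

egcfbgafbf


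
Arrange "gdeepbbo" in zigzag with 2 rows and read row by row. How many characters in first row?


Zigzag "gdeepbbo" into 2 rows:
Placing characters:
  'g' => row 0
  'd' => row 1
  'e' => row 0
  'e' => row 1
  'p' => row 0
  'b' => row 1
  'b' => row 0
  'o' => row 1
Rows:
  Row 0: "gepb"
  Row 1: "debo"
First row length: 4

4


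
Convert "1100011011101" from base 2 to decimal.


Input: "1100011011101" in base 2
Positional expansion:
  Digit '1' (value 1) x 2^12 = 4096
  Digit '1' (value 1) x 2^11 = 2048
  Digit '0' (value 0) x 2^10 = 0
  Digit '0' (value 0) x 2^9 = 0
  Digit '0' (value 0) x 2^8 = 0
  Digit '1' (value 1) x 2^7 = 128
  Digit '1' (value 1) x 2^6 = 64
  Digit '0' (value 0) x 2^5 = 0
  Digit '1' (value 1) x 2^4 = 16
  Digit '1' (value 1) x 2^3 = 8
  Digit '1' (value 1) x 2^2 = 4
  Digit '0' (value 0) x 2^1 = 0
  Digit '1' (value 1) x 2^0 = 1
Sum = 6365

6365


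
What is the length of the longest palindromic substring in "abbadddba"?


Input: "abbadddba"
Checking substrings for palindromes:
  [0:4] "abba" (len 4) => palindrome
  [4:7] "ddd" (len 3) => palindrome
  [1:3] "bb" (len 2) => palindrome
  [4:6] "dd" (len 2) => palindrome
  [5:7] "dd" (len 2) => palindrome
Longest palindromic substring: "abba" with length 4

4


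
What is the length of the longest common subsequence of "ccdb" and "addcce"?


LCS of "ccdb" and "addcce"
DP table:
           a    d    d    c    c    e
      0    0    0    0    0    0    0
  c   0    0    0    0    1    1    1
  c   0    0    0    0    1    2    2
  d   0    0    1    1    1    2    2
  b   0    0    1    1    1    2    2
LCS length = dp[4][6] = 2

2


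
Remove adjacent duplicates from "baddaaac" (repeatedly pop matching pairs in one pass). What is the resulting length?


Input: baddaaac
Stack-based adjacent duplicate removal:
  Read 'b': push. Stack: b
  Read 'a': push. Stack: ba
  Read 'd': push. Stack: bad
  Read 'd': matches stack top 'd' => pop. Stack: ba
  Read 'a': matches stack top 'a' => pop. Stack: b
  Read 'a': push. Stack: ba
  Read 'a': matches stack top 'a' => pop. Stack: b
  Read 'c': push. Stack: bc
Final stack: "bc" (length 2)

2


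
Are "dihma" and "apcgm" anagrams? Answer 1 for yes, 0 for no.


Strings: "dihma", "apcgm"
Sorted first:  adhim
Sorted second: acgmp
Differ at position 1: 'd' vs 'c' => not anagrams

0


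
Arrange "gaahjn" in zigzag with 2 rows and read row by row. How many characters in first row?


Zigzag "gaahjn" into 2 rows:
Placing characters:
  'g' => row 0
  'a' => row 1
  'a' => row 0
  'h' => row 1
  'j' => row 0
  'n' => row 1
Rows:
  Row 0: "gaj"
  Row 1: "ahn"
First row length: 3

3


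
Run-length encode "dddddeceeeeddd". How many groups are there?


Input: dddddeceeeeddd
Scanning for consecutive runs:
  Group 1: 'd' x 5 (positions 0-4)
  Group 2: 'e' x 1 (positions 5-5)
  Group 3: 'c' x 1 (positions 6-6)
  Group 4: 'e' x 4 (positions 7-10)
  Group 5: 'd' x 3 (positions 11-13)
Total groups: 5

5


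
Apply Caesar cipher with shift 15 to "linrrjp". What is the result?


Caesar cipher: shift "linrrjp" by 15
  'l' (pos 11) + 15 = pos 0 = 'a'
  'i' (pos 8) + 15 = pos 23 = 'x'
  'n' (pos 13) + 15 = pos 2 = 'c'
  'r' (pos 17) + 15 = pos 6 = 'g'
  'r' (pos 17) + 15 = pos 6 = 'g'
  'j' (pos 9) + 15 = pos 24 = 'y'
  'p' (pos 15) + 15 = pos 4 = 'e'
Result: axcggye

axcggye


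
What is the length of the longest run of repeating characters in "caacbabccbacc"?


Input: "caacbabccbacc"
Scanning for longest run:
  Position 1 ('a'): new char, reset run to 1
  Position 2 ('a'): continues run of 'a', length=2
  Position 3 ('c'): new char, reset run to 1
  Position 4 ('b'): new char, reset run to 1
  Position 5 ('a'): new char, reset run to 1
  Position 6 ('b'): new char, reset run to 1
  Position 7 ('c'): new char, reset run to 1
  Position 8 ('c'): continues run of 'c', length=2
  Position 9 ('b'): new char, reset run to 1
  Position 10 ('a'): new char, reset run to 1
  Position 11 ('c'): new char, reset run to 1
  Position 12 ('c'): continues run of 'c', length=2
Longest run: 'a' with length 2

2


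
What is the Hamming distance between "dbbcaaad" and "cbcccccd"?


Comparing "dbbcaaad" and "cbcccccd" position by position:
  Position 0: 'd' vs 'c' => differ
  Position 1: 'b' vs 'b' => same
  Position 2: 'b' vs 'c' => differ
  Position 3: 'c' vs 'c' => same
  Position 4: 'a' vs 'c' => differ
  Position 5: 'a' vs 'c' => differ
  Position 6: 'a' vs 'c' => differ
  Position 7: 'd' vs 'd' => same
Total differences (Hamming distance): 5

5


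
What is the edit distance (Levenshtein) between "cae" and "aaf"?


Computing edit distance: "cae" -> "aaf"
DP table:
           a    a    f
      0    1    2    3
  c   1    1    2    3
  a   2    1    1    2
  e   3    2    2    2
Edit distance = dp[3][3] = 2

2


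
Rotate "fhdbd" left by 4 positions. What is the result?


Input: "fhdbd", rotate left by 4
First 4 characters: "fhdb"
Remaining characters: "d"
Concatenate remaining + first: "d" + "fhdb" = "dfhdb"

dfhdb


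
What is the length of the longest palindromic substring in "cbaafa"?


Input: "cbaafa"
Checking substrings for palindromes:
  [3:6] "afa" (len 3) => palindrome
  [2:4] "aa" (len 2) => palindrome
Longest palindromic substring: "afa" with length 3

3


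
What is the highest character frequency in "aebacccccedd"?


Input: aebacccccedd
Character counts:
  'a': 2
  'b': 1
  'c': 5
  'd': 2
  'e': 2
Maximum frequency: 5

5


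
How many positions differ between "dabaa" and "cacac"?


Comparing "dabaa" and "cacac" position by position:
  Position 0: 'd' vs 'c' => DIFFER
  Position 1: 'a' vs 'a' => same
  Position 2: 'b' vs 'c' => DIFFER
  Position 3: 'a' vs 'a' => same
  Position 4: 'a' vs 'c' => DIFFER
Positions that differ: 3

3


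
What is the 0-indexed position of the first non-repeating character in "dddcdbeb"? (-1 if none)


Input: dddcdbeb
Character frequencies:
  'b': 2
  'c': 1
  'd': 4
  'e': 1
Scanning left to right for freq == 1:
  Position 0 ('d'): freq=4, skip
  Position 1 ('d'): freq=4, skip
  Position 2 ('d'): freq=4, skip
  Position 3 ('c'): unique! => answer = 3

3


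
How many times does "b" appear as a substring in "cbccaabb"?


Searching for "b" in "cbccaabb"
Scanning each position:
  Position 0: "c" => no
  Position 1: "b" => MATCH
  Position 2: "c" => no
  Position 3: "c" => no
  Position 4: "a" => no
  Position 5: "a" => no
  Position 6: "b" => MATCH
  Position 7: "b" => MATCH
Total occurrences: 3

3


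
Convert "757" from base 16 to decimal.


Input: "757" in base 16
Positional expansion:
  Digit '7' (value 7) x 16^2 = 1792
  Digit '5' (value 5) x 16^1 = 80
  Digit '7' (value 7) x 16^0 = 7
Sum = 1879

1879


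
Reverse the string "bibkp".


Input: bibkp
Reading characters right to left:
  Position 4: 'p'
  Position 3: 'k'
  Position 2: 'b'
  Position 1: 'i'
  Position 0: 'b'
Reversed: pkbib

pkbib


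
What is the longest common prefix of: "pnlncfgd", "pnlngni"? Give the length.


Words: pnlncfgd, pnlngni
  Position 0: all 'p' => match
  Position 1: all 'n' => match
  Position 2: all 'l' => match
  Position 3: all 'n' => match
  Position 4: ('c', 'g') => mismatch, stop
LCP = "pnln" (length 4)

4


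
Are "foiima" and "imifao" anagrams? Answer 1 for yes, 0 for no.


Strings: "foiima", "imifao"
Sorted first:  afiimo
Sorted second: afiimo
Sorted forms match => anagrams

1


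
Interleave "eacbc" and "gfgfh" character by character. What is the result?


Interleaving "eacbc" and "gfgfh":
  Position 0: 'e' from first, 'g' from second => "eg"
  Position 1: 'a' from first, 'f' from second => "af"
  Position 2: 'c' from first, 'g' from second => "cg"
  Position 3: 'b' from first, 'f' from second => "bf"
  Position 4: 'c' from first, 'h' from second => "ch"
Result: egafcgbfch

egafcgbfch


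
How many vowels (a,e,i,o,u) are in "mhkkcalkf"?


Input: mhkkcalkf
Checking each character:
  'm' at position 0: consonant
  'h' at position 1: consonant
  'k' at position 2: consonant
  'k' at position 3: consonant
  'c' at position 4: consonant
  'a' at position 5: vowel (running total: 1)
  'l' at position 6: consonant
  'k' at position 7: consonant
  'f' at position 8: consonant
Total vowels: 1

1


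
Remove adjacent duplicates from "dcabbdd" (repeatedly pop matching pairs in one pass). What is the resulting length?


Input: dcabbdd
Stack-based adjacent duplicate removal:
  Read 'd': push. Stack: d
  Read 'c': push. Stack: dc
  Read 'a': push. Stack: dca
  Read 'b': push. Stack: dcab
  Read 'b': matches stack top 'b' => pop. Stack: dca
  Read 'd': push. Stack: dcad
  Read 'd': matches stack top 'd' => pop. Stack: dca
Final stack: "dca" (length 3)

3


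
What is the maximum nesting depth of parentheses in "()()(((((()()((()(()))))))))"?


Input: "()()(((((()()((()(()))))))))"
Tracking depth:
  Position 0 '(': depth becomes 1
  Position 1 ')': depth becomes 0
  Position 2 '(': depth becomes 1
  Position 3 ')': depth becomes 0
  Position 4 '(': depth becomes 1
  Position 5 '(': depth becomes 2
  Position 6 '(': depth becomes 3
  Position 7 '(': depth becomes 4
  Position 8 '(': depth becomes 5
  Position 9 '(': depth becomes 6
  Position 10 ')': depth becomes 5
  Position 11 '(': depth becomes 6
  Position 12 ')': depth becomes 5
  Position 13 '(': depth becomes 6
  Position 14 '(': depth becomes 7
  Position 15 '(': depth becomes 8
  Position 16 ')': depth becomes 7
  Position 17 '(': depth becomes 8
  Position 18 '(': depth becomes 9
  Position 19 ')': depth becomes 8
  Position 20 ')': depth becomes 7
  Position 21 ')': depth becomes 6
  Position 22 ')': depth becomes 5
  Position 23 ')': depth becomes 4
  Position 24 ')': depth becomes 3
  Position 25 ')': depth becomes 2
  Position 26 ')': depth becomes 1
  Position 27 ')': depth becomes 0
Maximum depth reached: 9

9


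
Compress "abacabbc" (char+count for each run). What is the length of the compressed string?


Input: abacabbc
Runs:
  'a' x 1 => "a1"
  'b' x 1 => "b1"
  'a' x 1 => "a1"
  'c' x 1 => "c1"
  'a' x 1 => "a1"
  'b' x 2 => "b2"
  'c' x 1 => "c1"
Compressed: "a1b1a1c1a1b2c1"
Compressed length: 14

14


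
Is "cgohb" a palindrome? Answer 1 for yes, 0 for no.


Input: cgohb
Reversed: bhogc
  Compare pos 0 ('c') with pos 4 ('b'): MISMATCH
  Compare pos 1 ('g') with pos 3 ('h'): MISMATCH
Result: not a palindrome

0


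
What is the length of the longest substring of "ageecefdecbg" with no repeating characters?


Input: "ageecefdecbg"
Sliding window (track last position of each char):
  Position 0 ('a'): window [0,0] length 1 -- new best
  Position 1 ('g'): window [0,1] length 2 -- new best
  Position 2 ('e'): window [0,2] length 3 -- new best
  Position 3 ('e'): repeat (last at 2), move window start to 3
  Position 3 ('e'): window [3,3] length 1
  Position 4 ('c'): window [3,4] length 2
  Position 5 ('e'): repeat (last at 3), move window start to 4
  Position 5 ('e'): window [4,5] length 2
  Position 6 ('f'): window [4,6] length 3
  Position 7 ('d'): window [4,7] length 4 -- new best
  Position 8 ('e'): repeat (last at 5), move window start to 6
  Position 8 ('e'): window [6,8] length 3
  Position 9 ('c'): window [6,9] length 4
  Position 10 ('b'): window [6,10] length 5 -- new best
  Position 11 ('g'): window [6,11] length 6 -- new best
Longest substring with no repeats: "fdecbg" with length 6

6


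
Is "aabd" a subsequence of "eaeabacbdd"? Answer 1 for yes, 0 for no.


Check if "aabd" is a subsequence of "eaeabacbdd"
Greedy scan:
  Position 0 ('e'): no match needed
  Position 1 ('a'): matches sub[0] = 'a'
  Position 2 ('e'): no match needed
  Position 3 ('a'): matches sub[1] = 'a'
  Position 4 ('b'): matches sub[2] = 'b'
  Position 5 ('a'): no match needed
  Position 6 ('c'): no match needed
  Position 7 ('b'): no match needed
  Position 8 ('d'): matches sub[3] = 'd'
  Position 9 ('d'): no match needed
All 4 characters matched => is a subsequence

1


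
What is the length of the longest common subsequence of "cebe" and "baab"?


LCS of "cebe" and "baab"
DP table:
           b    a    a    b
      0    0    0    0    0
  c   0    0    0    0    0
  e   0    0    0    0    0
  b   0    1    1    1    1
  e   0    1    1    1    1
LCS length = dp[4][4] = 1

1


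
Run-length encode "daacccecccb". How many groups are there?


Input: daacccecccb
Scanning for consecutive runs:
  Group 1: 'd' x 1 (positions 0-0)
  Group 2: 'a' x 2 (positions 1-2)
  Group 3: 'c' x 3 (positions 3-5)
  Group 4: 'e' x 1 (positions 6-6)
  Group 5: 'c' x 3 (positions 7-9)
  Group 6: 'b' x 1 (positions 10-10)
Total groups: 6

6


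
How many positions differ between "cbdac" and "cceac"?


Comparing "cbdac" and "cceac" position by position:
  Position 0: 'c' vs 'c' => same
  Position 1: 'b' vs 'c' => DIFFER
  Position 2: 'd' vs 'e' => DIFFER
  Position 3: 'a' vs 'a' => same
  Position 4: 'c' vs 'c' => same
Positions that differ: 2

2


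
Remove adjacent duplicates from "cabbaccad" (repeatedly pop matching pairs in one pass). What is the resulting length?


Input: cabbaccad
Stack-based adjacent duplicate removal:
  Read 'c': push. Stack: c
  Read 'a': push. Stack: ca
  Read 'b': push. Stack: cab
  Read 'b': matches stack top 'b' => pop. Stack: ca
  Read 'a': matches stack top 'a' => pop. Stack: c
  Read 'c': matches stack top 'c' => pop. Stack: (empty)
  Read 'c': push. Stack: c
  Read 'a': push. Stack: ca
  Read 'd': push. Stack: cad
Final stack: "cad" (length 3)

3


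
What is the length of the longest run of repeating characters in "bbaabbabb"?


Input: "bbaabbabb"
Scanning for longest run:
  Position 1 ('b'): continues run of 'b', length=2
  Position 2 ('a'): new char, reset run to 1
  Position 3 ('a'): continues run of 'a', length=2
  Position 4 ('b'): new char, reset run to 1
  Position 5 ('b'): continues run of 'b', length=2
  Position 6 ('a'): new char, reset run to 1
  Position 7 ('b'): new char, reset run to 1
  Position 8 ('b'): continues run of 'b', length=2
Longest run: 'b' with length 2

2


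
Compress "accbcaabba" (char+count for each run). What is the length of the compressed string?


Input: accbcaabba
Runs:
  'a' x 1 => "a1"
  'c' x 2 => "c2"
  'b' x 1 => "b1"
  'c' x 1 => "c1"
  'a' x 2 => "a2"
  'b' x 2 => "b2"
  'a' x 1 => "a1"
Compressed: "a1c2b1c1a2b2a1"
Compressed length: 14

14


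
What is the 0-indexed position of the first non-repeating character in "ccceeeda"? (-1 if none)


Input: ccceeeda
Character frequencies:
  'a': 1
  'c': 3
  'd': 1
  'e': 3
Scanning left to right for freq == 1:
  Position 0 ('c'): freq=3, skip
  Position 1 ('c'): freq=3, skip
  Position 2 ('c'): freq=3, skip
  Position 3 ('e'): freq=3, skip
  Position 4 ('e'): freq=3, skip
  Position 5 ('e'): freq=3, skip
  Position 6 ('d'): unique! => answer = 6

6


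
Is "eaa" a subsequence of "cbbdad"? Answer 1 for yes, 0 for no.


Check if "eaa" is a subsequence of "cbbdad"
Greedy scan:
  Position 0 ('c'): no match needed
  Position 1 ('b'): no match needed
  Position 2 ('b'): no match needed
  Position 3 ('d'): no match needed
  Position 4 ('a'): no match needed
  Position 5 ('d'): no match needed
Only matched 0/3 characters => not a subsequence

0


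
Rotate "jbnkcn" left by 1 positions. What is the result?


Input: "jbnkcn", rotate left by 1
First 1 characters: "j"
Remaining characters: "bnkcn"
Concatenate remaining + first: "bnkcn" + "j" = "bnkcnj"

bnkcnj


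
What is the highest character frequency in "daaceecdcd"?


Input: daaceecdcd
Character counts:
  'a': 2
  'c': 3
  'd': 3
  'e': 2
Maximum frequency: 3

3


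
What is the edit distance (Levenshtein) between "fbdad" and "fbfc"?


Computing edit distance: "fbdad" -> "fbfc"
DP table:
           f    b    f    c
      0    1    2    3    4
  f   1    0    1    2    3
  b   2    1    0    1    2
  d   3    2    1    1    2
  a   4    3    2    2    2
  d   5    4    3    3    3
Edit distance = dp[5][4] = 3

3


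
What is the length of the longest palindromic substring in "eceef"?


Input: "eceef"
Checking substrings for palindromes:
  [0:3] "ece" (len 3) => palindrome
  [2:4] "ee" (len 2) => palindrome
Longest palindromic substring: "ece" with length 3

3


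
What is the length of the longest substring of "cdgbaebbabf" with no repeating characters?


Input: "cdgbaebbabf"
Sliding window (track last position of each char):
  Position 0 ('c'): window [0,0] length 1 -- new best
  Position 1 ('d'): window [0,1] length 2 -- new best
  Position 2 ('g'): window [0,2] length 3 -- new best
  Position 3 ('b'): window [0,3] length 4 -- new best
  Position 4 ('a'): window [0,4] length 5 -- new best
  Position 5 ('e'): window [0,5] length 6 -- new best
  Position 6 ('b'): repeat (last at 3), move window start to 4
  Position 6 ('b'): window [4,6] length 3
  Position 7 ('b'): repeat (last at 6), move window start to 7
  Position 7 ('b'): window [7,7] length 1
  Position 8 ('a'): window [7,8] length 2
  Position 9 ('b'): repeat (last at 7), move window start to 8
  Position 9 ('b'): window [8,9] length 2
  Position 10 ('f'): window [8,10] length 3
Longest substring with no repeats: "cdgbae" with length 6

6


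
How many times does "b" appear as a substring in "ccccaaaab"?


Searching for "b" in "ccccaaaab"
Scanning each position:
  Position 0: "c" => no
  Position 1: "c" => no
  Position 2: "c" => no
  Position 3: "c" => no
  Position 4: "a" => no
  Position 5: "a" => no
  Position 6: "a" => no
  Position 7: "a" => no
  Position 8: "b" => MATCH
Total occurrences: 1

1


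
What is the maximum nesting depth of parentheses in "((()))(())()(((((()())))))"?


Input: "((()))(())()(((((()())))))"
Tracking depth:
  Position 0 '(': depth becomes 1
  Position 1 '(': depth becomes 2
  Position 2 '(': depth becomes 3
  Position 3 ')': depth becomes 2
  Position 4 ')': depth becomes 1
  Position 5 ')': depth becomes 0
  Position 6 '(': depth becomes 1
  Position 7 '(': depth becomes 2
  Position 8 ')': depth becomes 1
  Position 9 ')': depth becomes 0
  Position 10 '(': depth becomes 1
  Position 11 ')': depth becomes 0
  Position 12 '(': depth becomes 1
  Position 13 '(': depth becomes 2
  Position 14 '(': depth becomes 3
  Position 15 '(': depth becomes 4
  Position 16 '(': depth becomes 5
  Position 17 '(': depth becomes 6
  Position 18 ')': depth becomes 5
  Position 19 '(': depth becomes 6
  Position 20 ')': depth becomes 5
  Position 21 ')': depth becomes 4
  Position 22 ')': depth becomes 3
  Position 23 ')': depth becomes 2
  Position 24 ')': depth becomes 1
  Position 25 ')': depth becomes 0
Maximum depth reached: 6

6


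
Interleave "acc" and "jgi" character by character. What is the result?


Interleaving "acc" and "jgi":
  Position 0: 'a' from first, 'j' from second => "aj"
  Position 1: 'c' from first, 'g' from second => "cg"
  Position 2: 'c' from first, 'i' from second => "ci"
Result: ajcgci

ajcgci


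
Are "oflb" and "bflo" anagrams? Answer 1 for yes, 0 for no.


Strings: "oflb", "bflo"
Sorted first:  bflo
Sorted second: bflo
Sorted forms match => anagrams

1


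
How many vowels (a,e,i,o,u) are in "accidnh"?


Input: accidnh
Checking each character:
  'a' at position 0: vowel (running total: 1)
  'c' at position 1: consonant
  'c' at position 2: consonant
  'i' at position 3: vowel (running total: 2)
  'd' at position 4: consonant
  'n' at position 5: consonant
  'h' at position 6: consonant
Total vowels: 2

2


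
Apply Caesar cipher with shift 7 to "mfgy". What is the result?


Caesar cipher: shift "mfgy" by 7
  'm' (pos 12) + 7 = pos 19 = 't'
  'f' (pos 5) + 7 = pos 12 = 'm'
  'g' (pos 6) + 7 = pos 13 = 'n'
  'y' (pos 24) + 7 = pos 5 = 'f'
Result: tmnf

tmnf


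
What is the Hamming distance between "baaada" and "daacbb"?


Comparing "baaada" and "daacbb" position by position:
  Position 0: 'b' vs 'd' => differ
  Position 1: 'a' vs 'a' => same
  Position 2: 'a' vs 'a' => same
  Position 3: 'a' vs 'c' => differ
  Position 4: 'd' vs 'b' => differ
  Position 5: 'a' vs 'b' => differ
Total differences (Hamming distance): 4

4


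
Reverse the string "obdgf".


Input: obdgf
Reading characters right to left:
  Position 4: 'f'
  Position 3: 'g'
  Position 2: 'd'
  Position 1: 'b'
  Position 0: 'o'
Reversed: fgdbo

fgdbo


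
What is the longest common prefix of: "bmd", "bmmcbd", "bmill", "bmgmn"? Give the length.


Words: bmd, bmmcbd, bmill, bmgmn
  Position 0: all 'b' => match
  Position 1: all 'm' => match
  Position 2: ('d', 'm', 'i', 'g') => mismatch, stop
LCP = "bm" (length 2)

2


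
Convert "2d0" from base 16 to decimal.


Input: "2d0" in base 16
Positional expansion:
  Digit '2' (value 2) x 16^2 = 512
  Digit 'd' (value 13) x 16^1 = 208
  Digit '0' (value 0) x 16^0 = 0
Sum = 720

720


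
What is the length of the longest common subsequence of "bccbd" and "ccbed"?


LCS of "bccbd" and "ccbed"
DP table:
           c    c    b    e    d
      0    0    0    0    0    0
  b   0    0    0    1    1    1
  c   0    1    1    1    1    1
  c   0    1    2    2    2    2
  b   0    1    2    3    3    3
  d   0    1    2    3    3    4
LCS length = dp[5][5] = 4

4


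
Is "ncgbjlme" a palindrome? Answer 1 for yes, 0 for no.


Input: ncgbjlme
Reversed: emljbgcn
  Compare pos 0 ('n') with pos 7 ('e'): MISMATCH
  Compare pos 1 ('c') with pos 6 ('m'): MISMATCH
  Compare pos 2 ('g') with pos 5 ('l'): MISMATCH
  Compare pos 3 ('b') with pos 4 ('j'): MISMATCH
Result: not a palindrome

0


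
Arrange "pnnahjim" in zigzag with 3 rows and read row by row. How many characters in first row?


Zigzag "pnnahjim" into 3 rows:
Placing characters:
  'p' => row 0
  'n' => row 1
  'n' => row 2
  'a' => row 1
  'h' => row 0
  'j' => row 1
  'i' => row 2
  'm' => row 1
Rows:
  Row 0: "ph"
  Row 1: "najm"
  Row 2: "ni"
First row length: 2

2


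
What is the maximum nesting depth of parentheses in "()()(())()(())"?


Input: "()()(())()(())"
Tracking depth:
  Position 0 '(': depth becomes 1
  Position 1 ')': depth becomes 0
  Position 2 '(': depth becomes 1
  Position 3 ')': depth becomes 0
  Position 4 '(': depth becomes 1
  Position 5 '(': depth becomes 2
  Position 6 ')': depth becomes 1
  Position 7 ')': depth becomes 0
  Position 8 '(': depth becomes 1
  Position 9 ')': depth becomes 0
  Position 10 '(': depth becomes 1
  Position 11 '(': depth becomes 2
  Position 12 ')': depth becomes 1
  Position 13 ')': depth becomes 0
Maximum depth reached: 2

2


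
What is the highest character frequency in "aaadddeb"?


Input: aaadddeb
Character counts:
  'a': 3
  'b': 1
  'd': 3
  'e': 1
Maximum frequency: 3

3


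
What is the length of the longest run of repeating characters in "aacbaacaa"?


Input: "aacbaacaa"
Scanning for longest run:
  Position 1 ('a'): continues run of 'a', length=2
  Position 2 ('c'): new char, reset run to 1
  Position 3 ('b'): new char, reset run to 1
  Position 4 ('a'): new char, reset run to 1
  Position 5 ('a'): continues run of 'a', length=2
  Position 6 ('c'): new char, reset run to 1
  Position 7 ('a'): new char, reset run to 1
  Position 8 ('a'): continues run of 'a', length=2
Longest run: 'a' with length 2

2


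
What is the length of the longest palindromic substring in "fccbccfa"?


Input: "fccbccfa"
Checking substrings for palindromes:
  [0:7] "fccbccf" (len 7) => palindrome
  [1:6] "ccbcc" (len 5) => palindrome
  [2:5] "cbc" (len 3) => palindrome
  [1:3] "cc" (len 2) => palindrome
  [4:6] "cc" (len 2) => palindrome
Longest palindromic substring: "fccbccf" with length 7

7


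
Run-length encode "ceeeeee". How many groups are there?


Input: ceeeeee
Scanning for consecutive runs:
  Group 1: 'c' x 1 (positions 0-0)
  Group 2: 'e' x 6 (positions 1-6)
Total groups: 2

2


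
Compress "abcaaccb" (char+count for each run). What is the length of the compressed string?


Input: abcaaccb
Runs:
  'a' x 1 => "a1"
  'b' x 1 => "b1"
  'c' x 1 => "c1"
  'a' x 2 => "a2"
  'c' x 2 => "c2"
  'b' x 1 => "b1"
Compressed: "a1b1c1a2c2b1"
Compressed length: 12

12


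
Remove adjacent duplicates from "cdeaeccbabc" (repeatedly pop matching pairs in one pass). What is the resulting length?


Input: cdeaeccbabc
Stack-based adjacent duplicate removal:
  Read 'c': push. Stack: c
  Read 'd': push. Stack: cd
  Read 'e': push. Stack: cde
  Read 'a': push. Stack: cdea
  Read 'e': push. Stack: cdeae
  Read 'c': push. Stack: cdeaec
  Read 'c': matches stack top 'c' => pop. Stack: cdeae
  Read 'b': push. Stack: cdeaeb
  Read 'a': push. Stack: cdeaeba
  Read 'b': push. Stack: cdeaebab
  Read 'c': push. Stack: cdeaebabc
Final stack: "cdeaebabc" (length 9)

9


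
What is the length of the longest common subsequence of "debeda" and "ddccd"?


LCS of "debeda" and "ddccd"
DP table:
           d    d    c    c    d
      0    0    0    0    0    0
  d   0    1    1    1    1    1
  e   0    1    1    1    1    1
  b   0    1    1    1    1    1
  e   0    1    1    1    1    1
  d   0    1    2    2    2    2
  a   0    1    2    2    2    2
LCS length = dp[6][5] = 2

2


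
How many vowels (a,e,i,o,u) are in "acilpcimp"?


Input: acilpcimp
Checking each character:
  'a' at position 0: vowel (running total: 1)
  'c' at position 1: consonant
  'i' at position 2: vowel (running total: 2)
  'l' at position 3: consonant
  'p' at position 4: consonant
  'c' at position 5: consonant
  'i' at position 6: vowel (running total: 3)
  'm' at position 7: consonant
  'p' at position 8: consonant
Total vowels: 3

3


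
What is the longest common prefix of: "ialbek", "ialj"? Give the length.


Words: ialbek, ialj
  Position 0: all 'i' => match
  Position 1: all 'a' => match
  Position 2: all 'l' => match
  Position 3: ('b', 'j') => mismatch, stop
LCP = "ial" (length 3)

3


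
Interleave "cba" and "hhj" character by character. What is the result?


Interleaving "cba" and "hhj":
  Position 0: 'c' from first, 'h' from second => "ch"
  Position 1: 'b' from first, 'h' from second => "bh"
  Position 2: 'a' from first, 'j' from second => "aj"
Result: chbhaj

chbhaj


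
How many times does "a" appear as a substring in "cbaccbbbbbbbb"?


Searching for "a" in "cbaccbbbbbbbb"
Scanning each position:
  Position 0: "c" => no
  Position 1: "b" => no
  Position 2: "a" => MATCH
  Position 3: "c" => no
  Position 4: "c" => no
  Position 5: "b" => no
  Position 6: "b" => no
  Position 7: "b" => no
  Position 8: "b" => no
  Position 9: "b" => no
  Position 10: "b" => no
  Position 11: "b" => no
  Position 12: "b" => no
Total occurrences: 1

1


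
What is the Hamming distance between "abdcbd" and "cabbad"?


Comparing "abdcbd" and "cabbad" position by position:
  Position 0: 'a' vs 'c' => differ
  Position 1: 'b' vs 'a' => differ
  Position 2: 'd' vs 'b' => differ
  Position 3: 'c' vs 'b' => differ
  Position 4: 'b' vs 'a' => differ
  Position 5: 'd' vs 'd' => same
Total differences (Hamming distance): 5

5


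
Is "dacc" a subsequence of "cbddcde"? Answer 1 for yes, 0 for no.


Check if "dacc" is a subsequence of "cbddcde"
Greedy scan:
  Position 0 ('c'): no match needed
  Position 1 ('b'): no match needed
  Position 2 ('d'): matches sub[0] = 'd'
  Position 3 ('d'): no match needed
  Position 4 ('c'): no match needed
  Position 5 ('d'): no match needed
  Position 6 ('e'): no match needed
Only matched 1/4 characters => not a subsequence

0


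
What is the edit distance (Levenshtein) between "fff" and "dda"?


Computing edit distance: "fff" -> "dda"
DP table:
           d    d    a
      0    1    2    3
  f   1    1    2    3
  f   2    2    2    3
  f   3    3    3    3
Edit distance = dp[3][3] = 3

3


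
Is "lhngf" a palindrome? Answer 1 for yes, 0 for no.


Input: lhngf
Reversed: fgnhl
  Compare pos 0 ('l') with pos 4 ('f'): MISMATCH
  Compare pos 1 ('h') with pos 3 ('g'): MISMATCH
Result: not a palindrome

0


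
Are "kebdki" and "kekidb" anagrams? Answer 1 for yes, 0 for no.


Strings: "kebdki", "kekidb"
Sorted first:  bdeikk
Sorted second: bdeikk
Sorted forms match => anagrams

1


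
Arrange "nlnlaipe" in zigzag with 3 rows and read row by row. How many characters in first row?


Zigzag "nlnlaipe" into 3 rows:
Placing characters:
  'n' => row 0
  'l' => row 1
  'n' => row 2
  'l' => row 1
  'a' => row 0
  'i' => row 1
  'p' => row 2
  'e' => row 1
Rows:
  Row 0: "na"
  Row 1: "llie"
  Row 2: "np"
First row length: 2

2
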